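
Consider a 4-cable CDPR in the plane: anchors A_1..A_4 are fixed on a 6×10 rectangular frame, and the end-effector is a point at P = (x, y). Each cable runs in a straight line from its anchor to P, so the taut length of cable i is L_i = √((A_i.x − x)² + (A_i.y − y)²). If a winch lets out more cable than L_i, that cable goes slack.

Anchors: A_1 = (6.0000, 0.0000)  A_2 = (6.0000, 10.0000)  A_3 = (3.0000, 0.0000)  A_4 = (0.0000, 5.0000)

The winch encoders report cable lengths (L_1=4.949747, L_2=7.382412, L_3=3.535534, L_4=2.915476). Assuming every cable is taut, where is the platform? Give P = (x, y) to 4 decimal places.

each cable: (A_i−P)·(A_i−P) = L_i²; let k_i = ‖A_i‖²−L_i²
k_1 = 36.0000+0.0000−24.5000 = 11.5000
row 1: 0.0000x − 20.0000y = -70.0000  (k_2=81.5000)
row 2: 6.0000x + 0.0000y = 15.0000  (k_3=-3.5000)
row 3: 12.0000x − 10.0000y = -5.0000  (k_4=16.5000)
Cramer on rows 1–2 → x = 2.5000, y = 3.5000
check cable 4: ‖A_4−P‖² = 8.5000 ≈ L_4² = 8.5000 ✓

(2.5000, 3.5000)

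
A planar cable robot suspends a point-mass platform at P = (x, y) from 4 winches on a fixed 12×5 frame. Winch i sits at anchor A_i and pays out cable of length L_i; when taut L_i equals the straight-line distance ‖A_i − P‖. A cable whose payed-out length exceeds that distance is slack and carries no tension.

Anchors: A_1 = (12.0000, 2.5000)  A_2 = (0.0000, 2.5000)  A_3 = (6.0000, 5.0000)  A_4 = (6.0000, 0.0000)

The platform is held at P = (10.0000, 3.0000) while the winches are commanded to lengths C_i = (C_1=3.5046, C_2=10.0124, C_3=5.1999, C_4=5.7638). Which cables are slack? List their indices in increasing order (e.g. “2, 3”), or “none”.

cable 1: √((2.0000)²+(-0.5000)²)=2.0616, C_1=3.5046: slack
cable 2: √((-10.0000)²+(-0.5000)²)=10.0125, C_2=10.0124: taut
cable 3: √((-4.0000)²+(2.0000)²)=4.4721, C_3=5.1999: slack
cable 4: √((-4.0000)²+(-3.0000)²)=5.0000, C_4=5.7638: slack

1, 3, 4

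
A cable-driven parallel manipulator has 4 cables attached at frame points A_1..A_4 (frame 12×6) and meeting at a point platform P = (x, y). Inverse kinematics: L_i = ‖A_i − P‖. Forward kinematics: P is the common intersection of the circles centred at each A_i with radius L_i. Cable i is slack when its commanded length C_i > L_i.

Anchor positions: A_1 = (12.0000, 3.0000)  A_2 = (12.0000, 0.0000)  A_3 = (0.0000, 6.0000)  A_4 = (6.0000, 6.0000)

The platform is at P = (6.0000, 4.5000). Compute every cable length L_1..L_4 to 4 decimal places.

cable 1: Δx=6.0000, Δy=-1.5000; L_1 = √(Δx²+Δy²) = 6.1847
cable 2: Δx=6.0000, Δy=-4.5000; L_2 = √(Δx²+Δy²) = 7.5000
cable 3: Δx=-6.0000, Δy=1.5000; L_3 = √(Δx²+Δy²) = 6.1847
cable 4: Δx=0.0000, Δy=1.5000; L_4 = √(Δx²+Δy²) = 1.5000

(6.1847, 7.5000, 6.1847, 1.5000)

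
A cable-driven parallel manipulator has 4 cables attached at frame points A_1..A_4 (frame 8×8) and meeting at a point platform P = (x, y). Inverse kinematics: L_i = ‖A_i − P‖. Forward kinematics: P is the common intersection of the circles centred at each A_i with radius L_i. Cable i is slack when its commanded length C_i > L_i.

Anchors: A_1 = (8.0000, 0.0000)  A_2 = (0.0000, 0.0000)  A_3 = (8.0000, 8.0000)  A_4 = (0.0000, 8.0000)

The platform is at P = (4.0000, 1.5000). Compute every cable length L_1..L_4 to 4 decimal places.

(4.2720, 4.2720, 7.6322, 7.6322)

L_1: Δ = A_1−P = (4.0000, -1.5000) → ‖Δ‖ = √18.2500 = 4.2720
L_2: Δ = A_2−P = (-4.0000, -1.5000) → ‖Δ‖ = √18.2500 = 4.2720
L_3: Δ = A_3−P = (4.0000, 6.5000) → ‖Δ‖ = √58.2500 = 7.6322
L_4: Δ = A_4−P = (-4.0000, 6.5000) → ‖Δ‖ = √58.2500 = 7.6322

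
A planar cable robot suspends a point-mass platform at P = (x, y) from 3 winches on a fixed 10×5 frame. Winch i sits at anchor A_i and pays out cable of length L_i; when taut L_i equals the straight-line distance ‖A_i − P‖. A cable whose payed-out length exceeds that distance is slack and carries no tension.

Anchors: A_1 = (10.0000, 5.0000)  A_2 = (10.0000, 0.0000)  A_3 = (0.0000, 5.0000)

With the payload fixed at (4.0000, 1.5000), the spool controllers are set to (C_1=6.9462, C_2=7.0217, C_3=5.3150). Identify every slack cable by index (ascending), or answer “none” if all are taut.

2

i=1: geometric 6.9462 vs commanded 6.9462 ⇒ taut
i=2: geometric 6.1847 vs commanded 7.0217 ⇒ slack
i=3: geometric 5.3151 vs commanded 5.3150 ⇒ taut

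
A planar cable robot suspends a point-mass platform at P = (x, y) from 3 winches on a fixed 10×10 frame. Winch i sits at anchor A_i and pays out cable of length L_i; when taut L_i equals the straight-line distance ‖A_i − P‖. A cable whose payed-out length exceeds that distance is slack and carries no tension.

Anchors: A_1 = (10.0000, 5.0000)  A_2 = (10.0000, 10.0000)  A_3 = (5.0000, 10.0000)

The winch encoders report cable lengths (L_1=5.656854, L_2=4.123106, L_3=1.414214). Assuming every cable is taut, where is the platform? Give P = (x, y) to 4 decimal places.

(6.0000, 9.0000)

circle eqns → linear via eq_j − eq_1; set c_j = A_j·A_j − L_j²
c_1 = 100.0000+25.0000−32.0000 = 93.0000
0.0000·x − 10.0000·y = c_1−c_2 = -90.0000
10.0000·x − 10.0000·y = c_1−c_3 = -30.0000
solve first two rows → x=6.0000, y=9.0000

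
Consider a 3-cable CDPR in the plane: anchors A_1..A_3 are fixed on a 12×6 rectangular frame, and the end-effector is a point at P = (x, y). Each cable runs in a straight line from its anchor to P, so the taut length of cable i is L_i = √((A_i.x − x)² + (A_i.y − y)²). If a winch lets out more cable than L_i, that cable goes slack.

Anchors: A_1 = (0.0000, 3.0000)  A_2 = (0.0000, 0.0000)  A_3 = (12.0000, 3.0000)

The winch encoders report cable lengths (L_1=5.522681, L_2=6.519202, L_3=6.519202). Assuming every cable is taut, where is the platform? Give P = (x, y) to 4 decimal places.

(5.5000, 3.5000)

circle eqns → linear via eq_j − eq_1; set c_j = A_j·A_j − L_j²
c_1 = 0.0000+9.0000−30.5000 = -21.5000
0.0000·x + 6.0000·y = c_1−c_2 = 21.0000
-24.0000·x + 0.0000·y = c_1−c_3 = -132.0000
solve first two rows → x=5.5000, y=3.5000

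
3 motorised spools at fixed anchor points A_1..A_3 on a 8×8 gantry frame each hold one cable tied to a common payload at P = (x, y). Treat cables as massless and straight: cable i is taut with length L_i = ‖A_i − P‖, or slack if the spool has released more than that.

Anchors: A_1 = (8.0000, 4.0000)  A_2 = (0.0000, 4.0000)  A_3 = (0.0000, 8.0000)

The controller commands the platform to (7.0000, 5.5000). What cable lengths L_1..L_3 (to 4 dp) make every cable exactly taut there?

cable 1: Δx=1.0000, Δy=-1.5000; L_1 = √(Δx²+Δy²) = 1.8028
cable 2: Δx=-7.0000, Δy=-1.5000; L_2 = √(Δx²+Δy²) = 7.1589
cable 3: Δx=-7.0000, Δy=2.5000; L_3 = √(Δx²+Δy²) = 7.4330

(1.8028, 7.1589, 7.4330)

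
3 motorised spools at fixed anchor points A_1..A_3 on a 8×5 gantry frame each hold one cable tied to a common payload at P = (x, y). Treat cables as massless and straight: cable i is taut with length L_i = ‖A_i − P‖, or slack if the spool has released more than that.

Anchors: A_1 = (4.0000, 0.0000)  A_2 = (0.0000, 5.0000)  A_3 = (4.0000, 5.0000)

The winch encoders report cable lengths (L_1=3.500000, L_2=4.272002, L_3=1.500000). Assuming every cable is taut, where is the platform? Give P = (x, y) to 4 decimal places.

circle eqns → linear via eq_j − eq_1; set c_j = A_j·A_j − L_j²
c_1 = 16.0000+0.0000−12.2500 = 3.7500
8.0000·x − 10.0000·y = c_1−c_2 = -3.0000
0.0000·x − 10.0000·y = c_1−c_3 = -35.0000
solve first two rows → x=4.0000, y=3.5000

(4.0000, 3.5000)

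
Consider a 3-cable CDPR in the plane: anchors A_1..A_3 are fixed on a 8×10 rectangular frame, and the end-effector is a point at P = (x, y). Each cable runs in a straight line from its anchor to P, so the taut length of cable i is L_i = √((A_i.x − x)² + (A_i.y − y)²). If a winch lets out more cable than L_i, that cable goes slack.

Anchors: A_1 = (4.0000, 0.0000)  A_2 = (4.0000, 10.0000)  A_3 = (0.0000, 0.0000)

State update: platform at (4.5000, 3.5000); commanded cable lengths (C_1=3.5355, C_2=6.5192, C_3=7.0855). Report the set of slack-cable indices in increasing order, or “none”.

i=1: geometric 3.5355 vs commanded 3.5355 ⇒ taut
i=2: geometric 6.5192 vs commanded 6.5192 ⇒ taut
i=3: geometric 5.7009 vs commanded 7.0855 ⇒ slack

3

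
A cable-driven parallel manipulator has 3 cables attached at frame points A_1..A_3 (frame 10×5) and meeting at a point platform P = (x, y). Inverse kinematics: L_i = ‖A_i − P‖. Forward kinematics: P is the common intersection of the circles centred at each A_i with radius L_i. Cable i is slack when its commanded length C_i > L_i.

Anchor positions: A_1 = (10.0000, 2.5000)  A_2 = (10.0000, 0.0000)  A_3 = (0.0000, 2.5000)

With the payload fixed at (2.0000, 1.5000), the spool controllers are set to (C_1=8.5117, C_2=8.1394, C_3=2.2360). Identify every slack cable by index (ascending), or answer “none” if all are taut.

cable 1: L_1 = ‖A_1−P‖ = 8.0623;  C_1 = 8.5117 → slack
cable 2: L_2 = ‖A_2−P‖ = 8.1394;  C_2 = 8.1394 → taut
cable 3: L_3 = ‖A_3−P‖ = 2.2361;  C_3 = 2.2360 → taut

1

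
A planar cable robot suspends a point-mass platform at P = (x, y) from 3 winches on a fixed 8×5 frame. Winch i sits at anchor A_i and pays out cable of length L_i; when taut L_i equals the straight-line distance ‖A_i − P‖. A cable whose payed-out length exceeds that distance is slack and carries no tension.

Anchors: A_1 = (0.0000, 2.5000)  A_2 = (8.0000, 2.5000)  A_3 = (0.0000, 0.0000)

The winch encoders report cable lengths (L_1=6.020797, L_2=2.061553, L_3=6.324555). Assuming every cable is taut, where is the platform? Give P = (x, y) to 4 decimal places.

(6.0000, 2.0000)

each cable: (A_i−P)·(A_i−P) = L_i²; let k_i = ‖A_i‖²−L_i²
k_1 = 0.0000+6.2500−36.2500 = -30.0000
row 1: -16.0000x + 0.0000y = -96.0000  (k_2=66.0000)
row 2: 0.0000x + 5.0000y = 10.0000  (k_3=-40.0000)
Cramer on rows 1–2 → x = 6.0000, y = 2.0000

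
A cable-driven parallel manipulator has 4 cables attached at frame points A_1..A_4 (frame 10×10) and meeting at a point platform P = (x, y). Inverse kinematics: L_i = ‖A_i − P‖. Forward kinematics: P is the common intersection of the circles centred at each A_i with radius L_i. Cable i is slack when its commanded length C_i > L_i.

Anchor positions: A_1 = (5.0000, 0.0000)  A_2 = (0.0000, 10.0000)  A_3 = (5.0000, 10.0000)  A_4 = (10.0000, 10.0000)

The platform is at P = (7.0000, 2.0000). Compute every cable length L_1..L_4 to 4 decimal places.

L_1 = √((5.0000−7.0000)² + (0.0000−2.0000)²) = 2.8284
L_2 = √((0.0000−7.0000)² + (10.0000−2.0000)²) = 10.6301
L_3 = √((5.0000−7.0000)² + (10.0000−2.0000)²) = 8.2462
L_4 = √((10.0000−7.0000)² + (10.0000−2.0000)²) = 8.5440

(2.8284, 10.6301, 8.2462, 8.5440)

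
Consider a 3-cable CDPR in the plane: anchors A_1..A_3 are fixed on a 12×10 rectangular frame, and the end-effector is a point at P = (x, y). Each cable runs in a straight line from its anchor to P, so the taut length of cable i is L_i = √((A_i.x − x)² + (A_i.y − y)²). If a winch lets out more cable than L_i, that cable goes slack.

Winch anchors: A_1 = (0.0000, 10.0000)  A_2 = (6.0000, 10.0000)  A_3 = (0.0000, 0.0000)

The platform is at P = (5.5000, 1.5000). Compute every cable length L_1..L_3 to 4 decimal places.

(10.1242, 8.5147, 5.7009)

L_1 = √((0.0000−5.5000)² + (10.0000−1.5000)²) = 10.1242
L_2 = √((6.0000−5.5000)² + (10.0000−1.5000)²) = 8.5147
L_3 = √((0.0000−5.5000)² + (0.0000−1.5000)²) = 5.7009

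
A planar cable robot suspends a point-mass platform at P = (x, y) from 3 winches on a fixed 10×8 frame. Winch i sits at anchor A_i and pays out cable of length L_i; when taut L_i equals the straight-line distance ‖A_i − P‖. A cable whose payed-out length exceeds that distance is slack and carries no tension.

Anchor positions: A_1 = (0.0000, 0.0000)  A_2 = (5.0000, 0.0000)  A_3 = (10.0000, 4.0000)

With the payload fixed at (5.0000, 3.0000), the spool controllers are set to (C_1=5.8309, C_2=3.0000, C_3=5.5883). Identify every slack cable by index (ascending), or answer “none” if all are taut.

3

cable 1: L_1 = ‖A_1−P‖ = 5.8310;  C_1 = 5.8309 → taut
cable 2: L_2 = ‖A_2−P‖ = 3.0000;  C_2 = 3.0000 → taut
cable 3: L_3 = ‖A_3−P‖ = 5.0990;  C_3 = 5.5883 → slack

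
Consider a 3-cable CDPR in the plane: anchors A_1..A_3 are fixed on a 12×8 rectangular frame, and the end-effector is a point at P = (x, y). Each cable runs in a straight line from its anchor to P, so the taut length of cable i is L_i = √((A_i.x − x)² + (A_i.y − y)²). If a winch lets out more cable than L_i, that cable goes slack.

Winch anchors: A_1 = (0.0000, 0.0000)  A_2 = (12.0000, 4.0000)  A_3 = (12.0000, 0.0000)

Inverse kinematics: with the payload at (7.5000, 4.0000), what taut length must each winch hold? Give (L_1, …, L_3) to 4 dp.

(8.5000, 4.5000, 6.0208)

L_1: Δ = A_1−P = (-7.5000, -4.0000) → ‖Δ‖ = √72.2500 = 8.5000
L_2: Δ = A_2−P = (4.5000, 0.0000) → ‖Δ‖ = √20.2500 = 4.5000
L_3: Δ = A_3−P = (4.5000, -4.0000) → ‖Δ‖ = √36.2500 = 6.0208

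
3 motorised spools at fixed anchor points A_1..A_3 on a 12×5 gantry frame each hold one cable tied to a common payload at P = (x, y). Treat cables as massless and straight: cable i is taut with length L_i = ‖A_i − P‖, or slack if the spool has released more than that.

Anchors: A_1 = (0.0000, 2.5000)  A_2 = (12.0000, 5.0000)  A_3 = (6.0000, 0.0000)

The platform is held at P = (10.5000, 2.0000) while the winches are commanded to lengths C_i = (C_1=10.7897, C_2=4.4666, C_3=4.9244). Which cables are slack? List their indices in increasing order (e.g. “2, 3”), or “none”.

cable 1: L_1 = ‖A_1−P‖ = 10.5119;  C_1 = 10.7897 → slack
cable 2: L_2 = ‖A_2−P‖ = 3.3541;  C_2 = 4.4666 → slack
cable 3: L_3 = ‖A_3−P‖ = 4.9244;  C_3 = 4.9244 → taut

1, 2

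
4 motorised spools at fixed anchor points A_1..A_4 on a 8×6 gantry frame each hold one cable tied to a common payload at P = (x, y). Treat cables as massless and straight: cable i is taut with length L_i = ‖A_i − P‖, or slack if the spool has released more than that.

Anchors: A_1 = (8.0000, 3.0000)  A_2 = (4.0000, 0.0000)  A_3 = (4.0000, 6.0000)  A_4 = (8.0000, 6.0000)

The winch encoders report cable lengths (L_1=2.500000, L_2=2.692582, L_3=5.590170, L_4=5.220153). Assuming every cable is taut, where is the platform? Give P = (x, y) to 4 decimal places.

(6.5000, 1.0000)

each cable: (A_i−P)·(A_i−P) = L_i²; let c_i = ‖A_i‖²−L_i²
c_1 = 64.0000+9.0000−6.2500 = 66.7500
row 1: 8.0000x + 6.0000y = 58.0000  (c_2=8.7500)
row 2: 8.0000x − 6.0000y = 46.0000  (c_3=20.7500)
row 3: 0.0000x − 6.0000y = -6.0000  (c_4=72.7500)
Cramer on rows 1–2 → x = 6.5000, y = 1.0000
check cable 4: ‖A_4−P‖² = 27.2500 ≈ L_4² = 27.2500 ✓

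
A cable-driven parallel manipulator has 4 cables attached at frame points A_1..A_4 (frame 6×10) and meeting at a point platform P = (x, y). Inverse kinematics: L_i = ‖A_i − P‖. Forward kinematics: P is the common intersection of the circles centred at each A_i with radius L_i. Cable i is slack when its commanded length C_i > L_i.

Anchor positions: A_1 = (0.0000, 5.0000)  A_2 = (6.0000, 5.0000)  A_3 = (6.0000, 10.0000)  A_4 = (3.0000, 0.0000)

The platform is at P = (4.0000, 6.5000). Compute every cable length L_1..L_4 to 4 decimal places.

L_1: Δ = A_1−P = (-4.0000, -1.5000) → ‖Δ‖ = √18.2500 = 4.2720
L_2: Δ = A_2−P = (2.0000, -1.5000) → ‖Δ‖ = √6.2500 = 2.5000
L_3: Δ = A_3−P = (2.0000, 3.5000) → ‖Δ‖ = √16.2500 = 4.0311
L_4: Δ = A_4−P = (-1.0000, -6.5000) → ‖Δ‖ = √43.2500 = 6.5765

(4.2720, 2.5000, 4.0311, 6.5765)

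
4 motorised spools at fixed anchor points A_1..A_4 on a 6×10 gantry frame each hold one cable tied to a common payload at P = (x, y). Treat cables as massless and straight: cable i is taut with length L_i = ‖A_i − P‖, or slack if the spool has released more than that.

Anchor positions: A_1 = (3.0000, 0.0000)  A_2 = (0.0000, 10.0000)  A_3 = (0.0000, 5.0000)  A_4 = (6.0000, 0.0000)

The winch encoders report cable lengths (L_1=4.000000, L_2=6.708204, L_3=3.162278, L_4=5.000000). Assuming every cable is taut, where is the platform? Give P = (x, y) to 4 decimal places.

circle eqns → linear via eq_j − eq_1; set k_j = A_j·A_j − L_j²
k_1 = 9.0000+0.0000−16.0000 = -7.0000
6.0000·x − 20.0000·y = k_1−k_2 = -62.0000
6.0000·x − 10.0000·y = k_1−k_3 = -22.0000
-6.0000·x + 0.0000·y = k_1−k_4 = -18.0000
solve first two rows → x=3.0000, y=4.0000
check cable 4: ‖A_4−P‖² = 25.0000 ≈ L_4² = 25.0000 ✓

(3.0000, 4.0000)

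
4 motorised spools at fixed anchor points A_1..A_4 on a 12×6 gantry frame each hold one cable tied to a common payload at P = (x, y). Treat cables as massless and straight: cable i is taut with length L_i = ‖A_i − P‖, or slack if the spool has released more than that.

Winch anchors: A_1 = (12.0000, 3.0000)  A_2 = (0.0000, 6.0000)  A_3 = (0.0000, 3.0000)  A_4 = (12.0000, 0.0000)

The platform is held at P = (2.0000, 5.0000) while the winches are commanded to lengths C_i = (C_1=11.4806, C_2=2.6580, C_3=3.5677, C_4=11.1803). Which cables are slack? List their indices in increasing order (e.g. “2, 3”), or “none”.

cable 1: √((10.0000)²+(-2.0000)²)=10.1980, C_1=11.4806: slack
cable 2: √((-2.0000)²+(1.0000)²)=2.2361, C_2=2.6580: slack
cable 3: √((-2.0000)²+(-2.0000)²)=2.8284, C_3=3.5677: slack
cable 4: √((10.0000)²+(-5.0000)²)=11.1803, C_4=11.1803: taut

1, 2, 3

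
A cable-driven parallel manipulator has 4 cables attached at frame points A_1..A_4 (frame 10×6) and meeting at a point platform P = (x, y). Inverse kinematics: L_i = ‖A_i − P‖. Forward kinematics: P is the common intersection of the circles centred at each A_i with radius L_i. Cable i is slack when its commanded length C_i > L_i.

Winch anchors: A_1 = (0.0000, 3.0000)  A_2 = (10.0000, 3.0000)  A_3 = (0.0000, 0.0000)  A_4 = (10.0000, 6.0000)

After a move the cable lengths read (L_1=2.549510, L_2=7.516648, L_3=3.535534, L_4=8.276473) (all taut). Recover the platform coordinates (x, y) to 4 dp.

expand ‖A_i−P‖²=L_i² and subtract eq 1 (q_i ≔ ‖A_i‖²−L_i²)
q_1 = 0.0000+9.0000−6.5000 = 2.5000
eq1−eq2 → [-20.0000  0.0000]·P = -50.0000
eq1−eq3 → [0.0000  6.0000]·P = 15.0000
eq1−eq4 → [-20.0000  -6.0000]·P = -65.0000
2×2 solve → P = (2.5000, 2.5000)
check cable 4: ‖A_4−P‖² = 68.5000 ≈ L_4² = 68.5000 ✓

(2.5000, 2.5000)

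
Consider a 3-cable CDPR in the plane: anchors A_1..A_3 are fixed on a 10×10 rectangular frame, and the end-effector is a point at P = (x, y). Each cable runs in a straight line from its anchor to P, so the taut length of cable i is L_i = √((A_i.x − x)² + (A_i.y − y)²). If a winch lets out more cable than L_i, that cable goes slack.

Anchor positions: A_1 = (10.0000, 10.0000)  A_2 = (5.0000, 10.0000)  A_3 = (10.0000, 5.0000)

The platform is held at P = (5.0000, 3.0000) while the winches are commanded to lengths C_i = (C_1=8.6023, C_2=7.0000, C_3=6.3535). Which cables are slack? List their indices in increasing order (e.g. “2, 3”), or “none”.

i=1: geometric 8.6023 vs commanded 8.6023 ⇒ taut
i=2: geometric 7.0000 vs commanded 7.0000 ⇒ taut
i=3: geometric 5.3852 vs commanded 6.3535 ⇒ slack

3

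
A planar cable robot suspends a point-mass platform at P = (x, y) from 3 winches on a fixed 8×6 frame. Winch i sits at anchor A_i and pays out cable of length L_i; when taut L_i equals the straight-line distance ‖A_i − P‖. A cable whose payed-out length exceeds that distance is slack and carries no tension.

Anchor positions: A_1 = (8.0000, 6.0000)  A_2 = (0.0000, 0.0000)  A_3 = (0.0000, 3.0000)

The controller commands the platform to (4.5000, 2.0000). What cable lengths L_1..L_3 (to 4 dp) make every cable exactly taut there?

L_1 = √((8.0000−4.5000)² + (6.0000−2.0000)²) = 5.3151
L_2 = √((0.0000−4.5000)² + (0.0000−2.0000)²) = 4.9244
L_3 = √((0.0000−4.5000)² + (3.0000−2.0000)²) = 4.6098

(5.3151, 4.9244, 4.6098)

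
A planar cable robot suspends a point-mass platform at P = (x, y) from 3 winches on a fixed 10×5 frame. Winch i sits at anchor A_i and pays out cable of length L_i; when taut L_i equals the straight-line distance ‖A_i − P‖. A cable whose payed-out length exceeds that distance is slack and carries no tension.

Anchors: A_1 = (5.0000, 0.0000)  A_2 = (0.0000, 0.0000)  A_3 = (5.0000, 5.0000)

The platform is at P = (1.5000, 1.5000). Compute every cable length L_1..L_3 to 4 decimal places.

(3.8079, 2.1213, 4.9497)

cable 1: Δx=3.5000, Δy=-1.5000; L_1 = √(Δx²+Δy²) = 3.8079
cable 2: Δx=-1.5000, Δy=-1.5000; L_2 = √(Δx²+Δy²) = 2.1213
cable 3: Δx=3.5000, Δy=3.5000; L_3 = √(Δx²+Δy²) = 4.9497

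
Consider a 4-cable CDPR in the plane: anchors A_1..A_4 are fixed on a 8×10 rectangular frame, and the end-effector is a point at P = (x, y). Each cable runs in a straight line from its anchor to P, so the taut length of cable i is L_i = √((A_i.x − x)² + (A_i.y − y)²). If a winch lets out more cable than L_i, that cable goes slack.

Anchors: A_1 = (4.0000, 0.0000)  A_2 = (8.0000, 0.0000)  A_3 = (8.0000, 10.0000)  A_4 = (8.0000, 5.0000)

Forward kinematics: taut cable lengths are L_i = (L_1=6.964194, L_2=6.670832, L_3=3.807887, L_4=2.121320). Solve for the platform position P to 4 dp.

each cable: (A_i−P)·(A_i−P) = L_i²; let c_i = ‖A_i‖²−L_i²
c_1 = 16.0000+0.0000−48.5000 = -32.5000
row 1: -8.0000x + 0.0000y = -52.0000  (c_2=19.5000)
row 2: -8.0000x − 20.0000y = -182.0000  (c_3=149.5000)
row 3: -8.0000x − 10.0000y = -117.0000  (c_4=84.5000)
Cramer on rows 1–2 → x = 6.5000, y = 6.5000
check cable 4: ‖A_4−P‖² = 4.5000 ≈ L_4² = 4.5000 ✓

(6.5000, 6.5000)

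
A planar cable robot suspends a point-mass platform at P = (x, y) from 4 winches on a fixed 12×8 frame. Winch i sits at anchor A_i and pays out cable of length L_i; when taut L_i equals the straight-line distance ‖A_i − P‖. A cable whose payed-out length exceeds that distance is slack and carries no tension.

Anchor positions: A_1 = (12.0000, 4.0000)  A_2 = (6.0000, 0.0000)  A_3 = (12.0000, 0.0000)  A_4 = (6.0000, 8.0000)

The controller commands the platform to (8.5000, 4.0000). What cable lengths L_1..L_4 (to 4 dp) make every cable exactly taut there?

(3.5000, 4.7170, 5.3151, 4.7170)

cable 1: Δx=3.5000, Δy=0.0000; L_1 = √(Δx²+Δy²) = 3.5000
cable 2: Δx=-2.5000, Δy=-4.0000; L_2 = √(Δx²+Δy²) = 4.7170
cable 3: Δx=3.5000, Δy=-4.0000; L_3 = √(Δx²+Δy²) = 5.3151
cable 4: Δx=-2.5000, Δy=4.0000; L_4 = √(Δx²+Δy²) = 4.7170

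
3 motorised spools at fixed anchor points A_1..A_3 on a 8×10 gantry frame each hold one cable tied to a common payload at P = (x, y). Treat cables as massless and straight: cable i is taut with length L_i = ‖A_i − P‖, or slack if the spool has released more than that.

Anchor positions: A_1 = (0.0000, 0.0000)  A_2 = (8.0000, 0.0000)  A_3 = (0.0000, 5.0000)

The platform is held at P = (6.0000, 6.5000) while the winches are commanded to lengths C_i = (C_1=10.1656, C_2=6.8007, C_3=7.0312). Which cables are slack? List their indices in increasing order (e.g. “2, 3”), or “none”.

1, 3

cable 1: L_1 = ‖A_1−P‖ = 8.8459;  C_1 = 10.1656 → slack
cable 2: L_2 = ‖A_2−P‖ = 6.8007;  C_2 = 6.8007 → taut
cable 3: L_3 = ‖A_3−P‖ = 6.1847;  C_3 = 7.0312 → slack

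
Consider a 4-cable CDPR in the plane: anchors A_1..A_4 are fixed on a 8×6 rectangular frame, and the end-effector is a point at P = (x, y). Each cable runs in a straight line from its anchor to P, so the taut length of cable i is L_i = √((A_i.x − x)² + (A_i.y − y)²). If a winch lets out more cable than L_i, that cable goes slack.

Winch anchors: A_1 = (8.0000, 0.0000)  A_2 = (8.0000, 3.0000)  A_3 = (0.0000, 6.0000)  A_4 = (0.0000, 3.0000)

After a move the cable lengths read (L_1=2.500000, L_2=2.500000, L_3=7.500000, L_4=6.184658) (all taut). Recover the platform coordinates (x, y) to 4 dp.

expand ‖A_i−P‖²=L_i² and subtract eq 1 (k_i ≔ ‖A_i‖²−L_i²)
k_1 = 64.0000+0.0000−6.2500 = 57.7500
eq1−eq2 → [0.0000  -6.0000]·P = -9.0000
eq1−eq3 → [16.0000  -12.0000]·P = 78.0000
eq1−eq4 → [16.0000  -6.0000]·P = 87.0000
2×2 solve → P = (6.0000, 1.5000)
check cable 4: ‖A_4−P‖² = 38.2500 ≈ L_4² = 38.2500 ✓

(6.0000, 1.5000)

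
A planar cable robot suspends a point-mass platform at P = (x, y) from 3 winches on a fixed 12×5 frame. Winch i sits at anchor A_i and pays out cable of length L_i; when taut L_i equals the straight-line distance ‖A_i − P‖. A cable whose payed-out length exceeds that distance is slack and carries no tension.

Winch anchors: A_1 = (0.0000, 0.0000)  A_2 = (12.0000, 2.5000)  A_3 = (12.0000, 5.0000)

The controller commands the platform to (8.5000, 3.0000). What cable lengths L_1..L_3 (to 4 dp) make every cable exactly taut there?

L_1 = √((0.0000−8.5000)² + (0.0000−3.0000)²) = 9.0139
L_2 = √((12.0000−8.5000)² + (2.5000−3.0000)²) = 3.5355
L_3 = √((12.0000−8.5000)² + (5.0000−3.0000)²) = 4.0311

(9.0139, 3.5355, 4.0311)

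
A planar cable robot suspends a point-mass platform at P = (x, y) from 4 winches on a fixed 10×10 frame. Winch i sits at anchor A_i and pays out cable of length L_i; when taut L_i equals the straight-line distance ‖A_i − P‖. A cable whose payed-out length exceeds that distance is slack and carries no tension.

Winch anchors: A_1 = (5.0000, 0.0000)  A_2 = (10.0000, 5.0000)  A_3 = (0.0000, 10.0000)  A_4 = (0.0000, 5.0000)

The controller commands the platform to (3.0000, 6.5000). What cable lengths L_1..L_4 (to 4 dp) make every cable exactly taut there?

(6.8007, 7.1589, 4.6098, 3.3541)

L_1 = √((5.0000−3.0000)² + (0.0000−6.5000)²) = 6.8007
L_2 = √((10.0000−3.0000)² + (5.0000−6.5000)²) = 7.1589
L_3 = √((0.0000−3.0000)² + (10.0000−6.5000)²) = 4.6098
L_4 = √((0.0000−3.0000)² + (5.0000−6.5000)²) = 3.3541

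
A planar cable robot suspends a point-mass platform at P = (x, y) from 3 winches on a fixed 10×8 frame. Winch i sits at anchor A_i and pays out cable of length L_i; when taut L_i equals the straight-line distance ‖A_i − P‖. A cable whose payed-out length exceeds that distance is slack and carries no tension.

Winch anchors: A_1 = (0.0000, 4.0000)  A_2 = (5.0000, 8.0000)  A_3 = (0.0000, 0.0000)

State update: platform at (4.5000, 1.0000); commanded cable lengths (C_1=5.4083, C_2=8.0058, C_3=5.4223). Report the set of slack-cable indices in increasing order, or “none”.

2, 3

cable 1: L_1 = ‖A_1−P‖ = 5.4083;  C_1 = 5.4083 → taut
cable 2: L_2 = ‖A_2−P‖ = 7.0178;  C_2 = 8.0058 → slack
cable 3: L_3 = ‖A_3−P‖ = 4.6098;  C_3 = 5.4223 → slack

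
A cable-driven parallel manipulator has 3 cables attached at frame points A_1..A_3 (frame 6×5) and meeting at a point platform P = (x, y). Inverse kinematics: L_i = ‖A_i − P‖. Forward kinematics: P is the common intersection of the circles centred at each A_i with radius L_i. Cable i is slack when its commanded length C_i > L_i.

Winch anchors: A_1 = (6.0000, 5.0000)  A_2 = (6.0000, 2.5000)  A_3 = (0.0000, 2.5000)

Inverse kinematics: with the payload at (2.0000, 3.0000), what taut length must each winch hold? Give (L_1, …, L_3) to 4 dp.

L_1 = √((6.0000−2.0000)² + (5.0000−3.0000)²) = 4.4721
L_2 = √((6.0000−2.0000)² + (2.5000−3.0000)²) = 4.0311
L_3 = √((0.0000−2.0000)² + (2.5000−3.0000)²) = 2.0616

(4.4721, 4.0311, 2.0616)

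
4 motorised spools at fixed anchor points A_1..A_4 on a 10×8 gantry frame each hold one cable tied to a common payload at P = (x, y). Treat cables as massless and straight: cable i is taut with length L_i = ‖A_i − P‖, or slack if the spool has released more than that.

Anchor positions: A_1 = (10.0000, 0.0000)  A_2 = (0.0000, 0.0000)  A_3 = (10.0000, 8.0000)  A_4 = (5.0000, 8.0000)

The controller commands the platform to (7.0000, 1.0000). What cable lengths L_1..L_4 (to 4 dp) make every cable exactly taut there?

cable 1: Δx=3.0000, Δy=-1.0000; L_1 = √(Δx²+Δy²) = 3.1623
cable 2: Δx=-7.0000, Δy=-1.0000; L_2 = √(Δx²+Δy²) = 7.0711
cable 3: Δx=3.0000, Δy=7.0000; L_3 = √(Δx²+Δy²) = 7.6158
cable 4: Δx=-2.0000, Δy=7.0000; L_4 = √(Δx²+Δy²) = 7.2801

(3.1623, 7.0711, 7.6158, 7.2801)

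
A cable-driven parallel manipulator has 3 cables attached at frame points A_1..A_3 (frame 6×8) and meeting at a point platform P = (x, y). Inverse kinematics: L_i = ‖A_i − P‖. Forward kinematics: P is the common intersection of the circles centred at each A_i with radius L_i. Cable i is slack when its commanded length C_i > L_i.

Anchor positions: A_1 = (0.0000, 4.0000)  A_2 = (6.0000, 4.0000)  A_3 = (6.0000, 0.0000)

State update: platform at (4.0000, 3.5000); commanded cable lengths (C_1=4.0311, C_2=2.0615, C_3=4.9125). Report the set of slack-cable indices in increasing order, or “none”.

cable 1: L_1 = ‖A_1−P‖ = 4.0311;  C_1 = 4.0311 → taut
cable 2: L_2 = ‖A_2−P‖ = 2.0616;  C_2 = 2.0615 → taut
cable 3: L_3 = ‖A_3−P‖ = 4.0311;  C_3 = 4.9125 → slack

3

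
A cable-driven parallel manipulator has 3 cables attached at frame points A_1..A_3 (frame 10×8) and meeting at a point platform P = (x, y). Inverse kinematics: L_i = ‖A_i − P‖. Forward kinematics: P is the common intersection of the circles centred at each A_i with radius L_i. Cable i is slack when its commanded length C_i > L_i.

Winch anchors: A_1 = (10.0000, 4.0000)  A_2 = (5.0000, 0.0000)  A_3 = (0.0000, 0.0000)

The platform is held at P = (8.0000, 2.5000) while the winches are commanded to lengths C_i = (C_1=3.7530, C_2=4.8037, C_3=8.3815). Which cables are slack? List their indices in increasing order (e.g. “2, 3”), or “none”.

i=1: geometric 2.5000 vs commanded 3.7530 ⇒ slack
i=2: geometric 3.9051 vs commanded 4.8037 ⇒ slack
i=3: geometric 8.3815 vs commanded 8.3815 ⇒ taut

1, 2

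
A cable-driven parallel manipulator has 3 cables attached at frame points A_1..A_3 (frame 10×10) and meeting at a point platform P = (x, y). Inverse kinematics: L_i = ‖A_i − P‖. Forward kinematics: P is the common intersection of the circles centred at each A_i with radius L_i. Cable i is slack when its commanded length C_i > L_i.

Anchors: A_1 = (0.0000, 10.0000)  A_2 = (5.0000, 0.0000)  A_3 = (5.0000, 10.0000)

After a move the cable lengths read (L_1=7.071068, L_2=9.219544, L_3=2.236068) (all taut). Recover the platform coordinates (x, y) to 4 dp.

(7.0000, 9.0000)

circle eqns → linear via eq_j − eq_1; set c_j = A_j·A_j − L_j²
c_1 = 0.0000+100.0000−50.0000 = 50.0000
-10.0000·x + 20.0000·y = c_1−c_2 = 110.0000
-10.0000·x + 0.0000·y = c_1−c_3 = -70.0000
solve first two rows → x=7.0000, y=9.0000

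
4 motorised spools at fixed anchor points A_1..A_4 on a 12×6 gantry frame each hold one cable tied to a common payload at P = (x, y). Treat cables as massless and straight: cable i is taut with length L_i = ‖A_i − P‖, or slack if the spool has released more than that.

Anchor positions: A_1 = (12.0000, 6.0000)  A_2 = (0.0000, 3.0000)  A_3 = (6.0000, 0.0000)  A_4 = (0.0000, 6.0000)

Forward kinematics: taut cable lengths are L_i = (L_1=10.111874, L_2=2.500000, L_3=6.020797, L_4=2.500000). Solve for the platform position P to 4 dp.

(2.0000, 4.5000)

each cable: (A_i−P)·(A_i−P) = L_i²; let q_i = ‖A_i‖²−L_i²
q_1 = 144.0000+36.0000−102.2500 = 77.7500
row 1: 24.0000x + 6.0000y = 75.0000  (q_2=2.7500)
row 2: 12.0000x + 12.0000y = 78.0000  (q_3=-0.2500)
row 3: 24.0000x + 0.0000y = 48.0000  (q_4=29.7500)
Cramer on rows 1–2 → x = 2.0000, y = 4.5000
check cable 4: ‖A_4−P‖² = 6.2500 ≈ L_4² = 6.2500 ✓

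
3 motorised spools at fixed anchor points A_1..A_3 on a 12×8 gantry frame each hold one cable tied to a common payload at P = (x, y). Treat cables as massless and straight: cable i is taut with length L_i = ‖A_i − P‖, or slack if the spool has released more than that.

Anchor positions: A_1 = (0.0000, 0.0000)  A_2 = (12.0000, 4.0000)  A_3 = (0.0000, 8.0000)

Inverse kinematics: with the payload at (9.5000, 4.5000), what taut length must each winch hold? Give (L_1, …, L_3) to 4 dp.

cable 1: Δx=-9.5000, Δy=-4.5000; L_1 = √(Δx²+Δy²) = 10.5119
cable 2: Δx=2.5000, Δy=-0.5000; L_2 = √(Δx²+Δy²) = 2.5495
cable 3: Δx=-9.5000, Δy=3.5000; L_3 = √(Δx²+Δy²) = 10.1242

(10.5119, 2.5495, 10.1242)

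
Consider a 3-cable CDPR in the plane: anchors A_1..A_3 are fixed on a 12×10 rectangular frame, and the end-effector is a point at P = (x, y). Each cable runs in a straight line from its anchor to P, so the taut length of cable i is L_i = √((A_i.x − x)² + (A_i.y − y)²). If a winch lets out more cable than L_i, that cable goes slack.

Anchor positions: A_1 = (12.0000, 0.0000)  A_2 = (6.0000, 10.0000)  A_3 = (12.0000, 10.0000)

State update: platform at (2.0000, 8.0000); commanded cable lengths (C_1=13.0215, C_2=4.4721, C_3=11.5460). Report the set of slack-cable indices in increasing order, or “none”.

1, 3

i=1: geometric 12.8062 vs commanded 13.0215 ⇒ slack
i=2: geometric 4.4721 vs commanded 4.4721 ⇒ taut
i=3: geometric 10.1980 vs commanded 11.5460 ⇒ slack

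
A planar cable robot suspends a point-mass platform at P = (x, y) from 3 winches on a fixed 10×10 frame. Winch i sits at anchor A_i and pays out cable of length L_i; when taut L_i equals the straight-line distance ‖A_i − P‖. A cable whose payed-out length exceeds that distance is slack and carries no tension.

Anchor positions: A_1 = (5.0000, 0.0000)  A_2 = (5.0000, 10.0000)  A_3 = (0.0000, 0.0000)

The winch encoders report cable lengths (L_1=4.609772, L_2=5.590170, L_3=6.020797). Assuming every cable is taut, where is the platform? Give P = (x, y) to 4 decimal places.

(4.0000, 4.5000)

circle eqns → linear via eq_j − eq_1; set c_j = A_j·A_j − L_j²
c_1 = 25.0000+0.0000−21.2500 = 3.7500
0.0000·x − 20.0000·y = c_1−c_2 = -90.0000
10.0000·x + 0.0000·y = c_1−c_3 = 40.0000
solve first two rows → x=4.0000, y=4.5000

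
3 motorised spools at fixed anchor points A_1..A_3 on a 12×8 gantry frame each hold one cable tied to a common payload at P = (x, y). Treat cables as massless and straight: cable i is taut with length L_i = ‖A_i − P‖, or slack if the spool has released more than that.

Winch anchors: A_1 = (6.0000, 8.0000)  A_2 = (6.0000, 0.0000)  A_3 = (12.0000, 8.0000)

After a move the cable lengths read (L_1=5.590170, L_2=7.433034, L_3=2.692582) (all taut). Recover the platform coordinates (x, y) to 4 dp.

(11.0000, 5.5000)

each cable: (A_i−P)·(A_i−P) = L_i²; let q_i = ‖A_i‖²−L_i²
q_1 = 36.0000+64.0000−31.2500 = 68.7500
row 1: 0.0000x + 16.0000y = 88.0000  (q_2=-19.2500)
row 2: -12.0000x + 0.0000y = -132.0000  (q_3=200.7500)
Cramer on rows 1–2 → x = 11.0000, y = 5.5000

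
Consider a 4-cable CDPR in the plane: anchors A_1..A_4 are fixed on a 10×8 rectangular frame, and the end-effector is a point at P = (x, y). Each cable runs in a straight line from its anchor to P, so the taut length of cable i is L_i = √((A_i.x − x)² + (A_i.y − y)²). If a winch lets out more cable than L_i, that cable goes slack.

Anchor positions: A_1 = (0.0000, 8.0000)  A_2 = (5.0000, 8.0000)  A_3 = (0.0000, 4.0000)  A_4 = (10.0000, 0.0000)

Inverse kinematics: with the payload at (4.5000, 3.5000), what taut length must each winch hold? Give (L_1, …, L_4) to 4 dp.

cable 1: Δx=-4.5000, Δy=4.5000; L_1 = √(Δx²+Δy²) = 6.3640
cable 2: Δx=0.5000, Δy=4.5000; L_2 = √(Δx²+Δy²) = 4.5277
cable 3: Δx=-4.5000, Δy=0.5000; L_3 = √(Δx²+Δy²) = 4.5277
cable 4: Δx=5.5000, Δy=-3.5000; L_4 = √(Δx²+Δy²) = 6.5192

(6.3640, 4.5277, 4.5277, 6.5192)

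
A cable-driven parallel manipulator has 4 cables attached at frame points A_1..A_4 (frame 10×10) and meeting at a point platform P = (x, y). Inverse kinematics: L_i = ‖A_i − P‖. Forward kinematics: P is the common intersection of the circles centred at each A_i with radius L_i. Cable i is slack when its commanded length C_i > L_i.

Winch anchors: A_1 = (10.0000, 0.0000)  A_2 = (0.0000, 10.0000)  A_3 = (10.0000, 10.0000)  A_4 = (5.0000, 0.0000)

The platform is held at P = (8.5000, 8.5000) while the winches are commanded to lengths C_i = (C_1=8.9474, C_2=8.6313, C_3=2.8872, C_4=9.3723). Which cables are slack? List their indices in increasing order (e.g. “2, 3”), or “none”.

i=1: geometric 8.6313 vs commanded 8.9474 ⇒ slack
i=2: geometric 8.6313 vs commanded 8.6313 ⇒ taut
i=3: geometric 2.1213 vs commanded 2.8872 ⇒ slack
i=4: geometric 9.1924 vs commanded 9.3723 ⇒ slack

1, 3, 4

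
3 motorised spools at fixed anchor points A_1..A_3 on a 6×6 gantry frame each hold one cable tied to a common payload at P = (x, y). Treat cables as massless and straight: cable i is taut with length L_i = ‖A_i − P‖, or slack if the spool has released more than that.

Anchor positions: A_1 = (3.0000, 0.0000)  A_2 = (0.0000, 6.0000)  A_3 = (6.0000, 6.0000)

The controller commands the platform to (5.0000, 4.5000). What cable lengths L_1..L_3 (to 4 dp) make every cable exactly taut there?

(4.9244, 5.2202, 1.8028)

L_1: Δ = A_1−P = (-2.0000, -4.5000) → ‖Δ‖ = √24.2500 = 4.9244
L_2: Δ = A_2−P = (-5.0000, 1.5000) → ‖Δ‖ = √27.2500 = 5.2202
L_3: Δ = A_3−P = (1.0000, 1.5000) → ‖Δ‖ = √3.2500 = 1.8028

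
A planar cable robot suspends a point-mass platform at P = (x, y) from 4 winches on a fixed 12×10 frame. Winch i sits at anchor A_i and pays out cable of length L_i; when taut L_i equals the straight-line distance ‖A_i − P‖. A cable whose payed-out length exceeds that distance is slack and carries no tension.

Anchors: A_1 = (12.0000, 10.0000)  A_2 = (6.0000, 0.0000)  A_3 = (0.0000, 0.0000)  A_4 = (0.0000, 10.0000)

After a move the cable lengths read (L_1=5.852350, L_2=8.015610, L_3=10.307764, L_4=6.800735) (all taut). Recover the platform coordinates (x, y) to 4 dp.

each cable: (A_i−P)·(A_i−P) = L_i²; let k_i = ‖A_i‖²−L_i²
k_1 = 144.0000+100.0000−34.2500 = 209.7500
row 1: 12.0000x + 20.0000y = 238.0000  (k_2=-28.2500)
row 2: 24.0000x + 20.0000y = 316.0000  (k_3=-106.2500)
row 3: 24.0000x + 0.0000y = 156.0000  (k_4=53.7500)
Cramer on rows 1–2 → x = 6.5000, y = 8.0000
check cable 4: ‖A_4−P‖² = 46.2500 ≈ L_4² = 46.2500 ✓

(6.5000, 8.0000)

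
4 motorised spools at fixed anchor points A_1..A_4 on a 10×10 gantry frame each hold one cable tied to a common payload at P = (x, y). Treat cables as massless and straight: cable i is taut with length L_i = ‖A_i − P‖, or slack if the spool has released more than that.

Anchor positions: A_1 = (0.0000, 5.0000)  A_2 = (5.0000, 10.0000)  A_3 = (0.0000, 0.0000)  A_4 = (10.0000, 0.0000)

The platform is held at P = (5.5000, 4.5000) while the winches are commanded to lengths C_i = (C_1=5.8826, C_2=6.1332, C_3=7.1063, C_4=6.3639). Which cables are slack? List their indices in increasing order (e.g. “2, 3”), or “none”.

1, 2

cable 1: √((-5.5000)²+(0.5000)²)=5.5227, C_1=5.8826: slack
cable 2: √((-0.5000)²+(5.5000)²)=5.5227, C_2=6.1332: slack
cable 3: √((-5.5000)²+(-4.5000)²)=7.1063, C_3=7.1063: taut
cable 4: √((4.5000)²+(-4.5000)²)=6.3640, C_4=6.3639: taut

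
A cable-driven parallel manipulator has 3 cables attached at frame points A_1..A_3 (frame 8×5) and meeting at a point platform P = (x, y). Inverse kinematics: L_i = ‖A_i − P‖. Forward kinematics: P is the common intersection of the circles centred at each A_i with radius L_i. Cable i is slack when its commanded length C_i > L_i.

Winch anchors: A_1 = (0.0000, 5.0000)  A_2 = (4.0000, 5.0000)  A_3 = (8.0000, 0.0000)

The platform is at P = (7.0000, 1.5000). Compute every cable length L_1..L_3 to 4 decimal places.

L_1: Δ = A_1−P = (-7.0000, 3.5000) → ‖Δ‖ = √61.2500 = 7.8262
L_2: Δ = A_2−P = (-3.0000, 3.5000) → ‖Δ‖ = √21.2500 = 4.6098
L_3: Δ = A_3−P = (1.0000, -1.5000) → ‖Δ‖ = √3.2500 = 1.8028

(7.8262, 4.6098, 1.8028)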